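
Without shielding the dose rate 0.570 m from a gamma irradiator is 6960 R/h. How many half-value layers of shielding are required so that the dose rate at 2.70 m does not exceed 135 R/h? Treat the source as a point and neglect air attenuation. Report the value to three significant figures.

1.20 half-value layers

At 2.70 m, distance alone gives 6960 × (0.570/2.70)² = 6960 × 0.04457 = 310.2 R/h.
Further attenuation needed: 310.2/135 = 2.298.
n = log₂(2.298) = 1.200 half-value layers.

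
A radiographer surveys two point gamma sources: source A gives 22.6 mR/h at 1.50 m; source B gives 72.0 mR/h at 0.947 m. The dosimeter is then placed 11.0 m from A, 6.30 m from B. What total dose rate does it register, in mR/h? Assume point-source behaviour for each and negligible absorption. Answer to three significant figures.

2.05 mR/h

By superposition, sum each source's inverse-square contribution:
A: 22.6 × (1.50/11.0)² = 0.4202 mR/h
B: 72.0 × (0.947/6.30)² = 1.627 mR/h
Total = 0.4202 + 1.627 = 2.047 mR/h.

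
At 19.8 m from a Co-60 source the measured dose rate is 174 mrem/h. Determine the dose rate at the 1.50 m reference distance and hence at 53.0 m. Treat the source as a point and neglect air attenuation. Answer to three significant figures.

Applying the 1/r² law,
At 1.50 m: 174 × (19.8/1.50)² = 174 × 174.2 = 30310 mrem/h
At 53.0 m: 30310 × (1.50/53.0)² = 30310 × 0.0008010 = 24.28 mrem/h.

30300 mrem/h; 24.3 mrem/h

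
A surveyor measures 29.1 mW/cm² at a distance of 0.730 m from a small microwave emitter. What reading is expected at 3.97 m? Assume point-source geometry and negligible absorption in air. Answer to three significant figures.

Using I₁d₁² = I₂d₂², the rate at 3.97 m is
(0.730/3.97)² = 0.03381, so 29.1 × 0.03381 = 0.9839 mW/cm².

0.984 mW/cm²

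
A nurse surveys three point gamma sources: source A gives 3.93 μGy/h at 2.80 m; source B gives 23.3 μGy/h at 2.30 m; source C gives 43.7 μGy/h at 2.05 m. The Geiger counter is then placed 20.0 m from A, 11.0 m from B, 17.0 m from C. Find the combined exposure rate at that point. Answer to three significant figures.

1.73 μGy/h

Each source contributes Iᵢ·(dᵢ/rᵢ)²; contributions add.
A: 3.93 × (2.80/20.0)² = 0.07703 μGy/h
B: 23.3 × (2.30/11.0)² = 1.019 μGy/h
C: 43.7 × (2.05/17.0)² = 0.6355 μGy/h
Total = 0.07703 + 1.019 + 0.6355 = 1.732 μGy/h.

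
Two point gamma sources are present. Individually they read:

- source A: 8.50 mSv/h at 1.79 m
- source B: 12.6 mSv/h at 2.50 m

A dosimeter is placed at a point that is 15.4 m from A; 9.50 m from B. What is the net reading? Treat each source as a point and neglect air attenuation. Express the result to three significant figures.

0.987 mSv/h

By superposition, sum each source's inverse-square contribution:
A: 8.50 × (1.79/15.4)² = 0.1148 mSv/h
B: 12.6 × (2.50/9.50)² = 0.8726 mSv/h
Total = 0.1148 + 0.8726 = 0.9874 mSv/h.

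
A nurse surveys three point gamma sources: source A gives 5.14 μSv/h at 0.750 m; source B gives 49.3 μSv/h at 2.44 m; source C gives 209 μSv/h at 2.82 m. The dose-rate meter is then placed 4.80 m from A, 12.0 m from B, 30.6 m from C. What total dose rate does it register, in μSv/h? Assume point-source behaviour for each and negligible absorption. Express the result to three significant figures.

3.94 μSv/h

Each source contributes Iᵢ·(dᵢ/rᵢ)²; contributions add.
A: 5.14 × (0.750/4.80)² = 0.1255 μSv/h
B: 49.3 × (2.44/12.0)² = 2.038 μSv/h
C: 209 × (2.82/30.6)² = 1.775 μSv/h
Total = 0.1255 + 2.038 + 1.775 = 3.938 μSv/h.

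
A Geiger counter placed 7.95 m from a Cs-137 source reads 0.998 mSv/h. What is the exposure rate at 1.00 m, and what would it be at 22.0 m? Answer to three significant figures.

63.1 mSv/h; 0.130 mSv/h

Using I₁d₁² = I₂d₂²,
At 1.00 m: 0.998 × (7.95/1.00)² = 0.998 × 63.20 = 63.07 mSv/h
At 22.0 m: 63.07 × (1.00/22.0)² = 63.07 × 0.002066 = 0.1303 mSv/h.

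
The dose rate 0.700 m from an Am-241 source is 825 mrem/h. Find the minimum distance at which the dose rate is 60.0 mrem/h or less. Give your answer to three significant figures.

By the inverse-square law, d₂ = d₁·√(I₁/I₂).
I₁/I₂ = 825/60.0 = 13.75, so d₂ = 0.700 × √13.75 = 2.596 m.

2.60 m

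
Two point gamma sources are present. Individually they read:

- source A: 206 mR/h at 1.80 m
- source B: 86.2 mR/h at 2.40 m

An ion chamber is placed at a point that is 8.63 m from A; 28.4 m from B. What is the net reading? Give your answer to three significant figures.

9.58 mR/h

Each source contributes Iᵢ·(dᵢ/rᵢ)²; contributions add.
A: 206 × (1.80/8.63)² = 8.962 mR/h
B: 86.2 × (2.40/28.4)² = 0.6156 mR/h
Total = 8.962 + 0.6156 = 9.578 mR/h.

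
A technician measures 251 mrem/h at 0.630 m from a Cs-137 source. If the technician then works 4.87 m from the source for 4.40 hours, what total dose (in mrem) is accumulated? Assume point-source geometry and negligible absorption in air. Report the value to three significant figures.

Using I₁d₁² = I₂d₂², rate at 4.87 m:
(0.630/4.87)² = 0.01673, so 251 × 0.01673 = 4.199 mrem/h.
Dose = rate × time = 4.199 mrem/h × 4.400 h = 18.48 mrem.

18.5 mrem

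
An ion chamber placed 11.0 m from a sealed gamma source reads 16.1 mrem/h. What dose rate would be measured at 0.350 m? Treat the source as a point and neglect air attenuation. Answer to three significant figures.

Intensity scales as (d₁/d₂)², so scaling from 11.0 m to 0.350 m:
(11.0/0.350)² = 987.8, so 16.1 × 987.8 = 15900 mrem/h.

15900 mrem/h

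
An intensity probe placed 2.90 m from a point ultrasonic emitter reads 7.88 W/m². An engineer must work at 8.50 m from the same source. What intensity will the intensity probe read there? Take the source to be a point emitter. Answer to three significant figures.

0.917 W/m²

Using I₁d₁² = I₂d₂², scaling from 2.90 m to 8.50 m:
(2.90/8.50)² = 0.1164, so 7.88 × 0.1164 = 0.9172 W/m².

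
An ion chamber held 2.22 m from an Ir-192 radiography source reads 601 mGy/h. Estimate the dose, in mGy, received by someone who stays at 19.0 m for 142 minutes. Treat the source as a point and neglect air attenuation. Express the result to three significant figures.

19.4 mGy

Intensity scales as (d₁/d₂)², so rate at 19.0 m:
(2.22/19.0)² = 0.01365, so 601 × 0.01365 = 8.204 mGy/h.
Dose = rate × time = 8.204 mGy/h × 2.367 h = 19.42 mGy.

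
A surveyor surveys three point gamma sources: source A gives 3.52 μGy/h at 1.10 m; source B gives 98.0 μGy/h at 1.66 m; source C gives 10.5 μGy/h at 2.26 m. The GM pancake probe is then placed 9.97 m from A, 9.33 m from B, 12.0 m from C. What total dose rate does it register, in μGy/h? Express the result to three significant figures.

Each source contributes Iᵢ·(dᵢ/rᵢ)²; contributions add.
A: 3.52 × (1.10/9.97)² = 0.04285 μGy/h
B: 98.0 × (1.66/9.33)² = 3.102 μGy/h
C: 10.5 × (2.26/12.0)² = 0.3724 μGy/h
Total = 0.04285 + 3.102 + 0.3724 = 3.517 μGy/h.

3.52 μGy/h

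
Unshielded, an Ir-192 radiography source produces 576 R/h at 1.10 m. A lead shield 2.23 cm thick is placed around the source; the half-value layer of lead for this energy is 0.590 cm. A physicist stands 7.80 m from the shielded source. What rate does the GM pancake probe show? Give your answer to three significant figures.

Distance alone: (1.10/7.80)² = 0.01989, so 576 × 0.01989 = 11.46 R/h.
Shield: 2.23/0.590 = 3.780 half-value layers → attenuation 2^(−3.780) = 0.07280.
Combined: 11.46 × 0.07280 = 0.8343 R/h.

0.834 R/h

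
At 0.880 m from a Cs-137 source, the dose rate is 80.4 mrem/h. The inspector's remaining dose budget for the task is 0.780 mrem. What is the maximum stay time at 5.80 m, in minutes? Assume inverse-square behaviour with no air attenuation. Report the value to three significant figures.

Using I₁d₁² = I₂d₂², rate at 5.80 m:
(0.880/5.80)² = 0.02302, so 80.4 × 0.02302 = 1.851 mrem/h.
Stay time = 0.780 mrem ÷ 1.851 mrem/h = 0.4214 h = 25.28 min.

25.3 min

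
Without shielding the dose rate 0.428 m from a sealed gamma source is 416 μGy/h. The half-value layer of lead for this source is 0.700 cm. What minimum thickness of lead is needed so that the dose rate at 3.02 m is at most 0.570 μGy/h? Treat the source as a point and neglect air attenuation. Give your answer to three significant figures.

2.71 cm

At 3.02 m, distance alone gives (0.428/3.02)² = 0.02009, so 416 × 0.02009 = 8.357 μGy/h.
Further attenuation needed: 8.357/0.570 = 14.66.
n = log₂(14.66) = 3.874 half-value layers.
Thickness = 3.874 × 0.700 cm = 2.712 cm.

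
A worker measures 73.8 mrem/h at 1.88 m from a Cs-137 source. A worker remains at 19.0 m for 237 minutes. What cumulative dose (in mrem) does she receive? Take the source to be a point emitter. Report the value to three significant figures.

2.85 mrem

Intensity scales as (d₁/d₂)², so rate at 19.0 m:
73.8 × (1.88/19.0)² = 73.8 × 0.009791 = 0.7226 mrem/h.
Dose = rate × time = 0.7226 mrem/h × 3.950 h = 2.854 mrem.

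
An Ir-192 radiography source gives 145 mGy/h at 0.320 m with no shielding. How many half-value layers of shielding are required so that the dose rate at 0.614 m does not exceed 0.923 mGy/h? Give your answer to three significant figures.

At 0.614 m, distance alone gives (0.320/0.614)² = 0.2716, so 145 × 0.2716 = 39.38 mGy/h.
Further attenuation needed: 39.38/0.923 = 42.67.
n = log₂(42.67) = 5.415 half-value layers.

5.42 half-value layers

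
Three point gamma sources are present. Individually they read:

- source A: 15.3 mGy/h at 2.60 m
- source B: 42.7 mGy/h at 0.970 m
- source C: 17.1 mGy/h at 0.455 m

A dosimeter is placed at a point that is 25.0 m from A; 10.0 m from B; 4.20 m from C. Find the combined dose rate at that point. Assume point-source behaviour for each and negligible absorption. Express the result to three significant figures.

By superposition, sum each source's inverse-square contribution:
A: 15.3 × (2.60/25.0)² = 0.1655 mGy/h
B: 42.7 × (0.970/10.0)² = 0.4018 mGy/h
C: 17.1 × (0.455/4.20)² = 0.2007 mGy/h
Total = 0.1655 + 0.4018 + 0.2007 = 0.7680 mGy/h.

0.768 mGy/h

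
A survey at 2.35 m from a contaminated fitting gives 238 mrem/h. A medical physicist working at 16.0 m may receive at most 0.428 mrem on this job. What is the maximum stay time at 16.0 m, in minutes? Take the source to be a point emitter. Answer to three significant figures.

Since intensity falls as 1/r², rate at 16.0 m:
238 × (2.35/16.0)² = 238 × 0.02157 = 5.134 mrem/h.
Stay time = 0.428 mrem ÷ 5.134 mrem/h = 0.08337 h = 5.002 min.

5.00 min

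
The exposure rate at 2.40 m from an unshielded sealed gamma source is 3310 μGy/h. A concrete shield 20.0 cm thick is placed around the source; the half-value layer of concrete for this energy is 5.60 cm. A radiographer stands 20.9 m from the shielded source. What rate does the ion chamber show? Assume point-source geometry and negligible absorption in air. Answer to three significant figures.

3.67 μGy/h

Distance alone: 3310 × (2.40/20.9)² = 3310 × 0.01319 = 43.66 μGy/h.
Shield: 20.0/5.60 = 3.571 half-value layers → attenuation 2^(−3.571) = 0.08414.
Combined: 43.66 × 0.08414 = 3.674 μGy/h.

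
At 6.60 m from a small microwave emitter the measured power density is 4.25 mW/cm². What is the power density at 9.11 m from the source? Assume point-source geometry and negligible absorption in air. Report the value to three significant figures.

2.23 mW/cm²

Intensity scales as (d₁/d₂)², so scaling from 6.60 m to 9.11 m:
4.25 × (6.60/9.11)² = 4.25 × 0.5249 = 2.231 mW/cm².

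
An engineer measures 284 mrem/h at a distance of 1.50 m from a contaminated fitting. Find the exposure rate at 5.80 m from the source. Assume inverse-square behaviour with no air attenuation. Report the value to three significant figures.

19.0 mrem/h

Since intensity falls as 1/r², the rate at 5.80 m is
(1.50/5.80)² = 0.06688, so 284 × 0.06688 = 18.99 mrem/h.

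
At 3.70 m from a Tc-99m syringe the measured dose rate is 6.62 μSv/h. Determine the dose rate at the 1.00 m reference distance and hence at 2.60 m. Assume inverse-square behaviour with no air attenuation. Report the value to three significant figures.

Using I₁d₁² = I₂d₂²,
At 1.00 m: (3.70/1.00)² = 13.69, so 6.62 × 13.69 = 90.63 μSv/h
At 2.60 m: 90.63 × (1.00/2.60)² = 90.63 × 0.1479 = 13.40 μSv/h.

90.6 μSv/h; 13.4 μSv/h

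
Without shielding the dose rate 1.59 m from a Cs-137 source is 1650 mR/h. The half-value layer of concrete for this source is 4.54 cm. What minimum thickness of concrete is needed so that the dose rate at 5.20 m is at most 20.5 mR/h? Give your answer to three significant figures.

13.2 cm

At 5.20 m, distance alone gives (1.59/5.20)² = 0.09349, so 1650 × 0.09349 = 154.3 mR/h.
Further attenuation needed: 154.3/20.5 = 7.527.
n = log₂(7.527) = 2.912 half-value layers.
Thickness = 2.912 × 4.54 cm = 13.22 cm.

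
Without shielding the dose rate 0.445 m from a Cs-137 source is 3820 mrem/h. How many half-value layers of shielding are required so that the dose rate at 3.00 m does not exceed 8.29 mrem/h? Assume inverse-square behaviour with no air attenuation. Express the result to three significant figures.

At 3.00 m, distance alone gives (0.445/3.00)² = 0.02200, so 3820 × 0.02200 = 84.04 mrem/h.
Further attenuation needed: 84.04/8.29 = 10.14.
n = log₂(10.14) = 3.342 half-value layers.

3.34 half-value layers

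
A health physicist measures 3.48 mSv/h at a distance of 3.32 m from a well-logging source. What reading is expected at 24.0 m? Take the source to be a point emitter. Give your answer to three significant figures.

0.0666 mSv/h

Since intensity falls as 1/r², the rate at 24.0 m is
3.48 × (3.32/24.0)² = 3.48 × 0.01914 = 0.06661 mSv/h.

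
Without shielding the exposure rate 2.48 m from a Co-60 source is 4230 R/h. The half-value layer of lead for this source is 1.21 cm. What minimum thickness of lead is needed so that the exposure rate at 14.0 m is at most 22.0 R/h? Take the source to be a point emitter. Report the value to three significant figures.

3.14 cm

At 14.0 m, distance alone gives 4230 × (2.48/14.0)² = 4230 × 0.03138 = 132.7 R/h.
Further attenuation needed: 132.7/22.0 = 6.032.
n = log₂(6.032) = 2.593 half-value layers.
Thickness = 2.593 × 1.21 cm = 3.138 cm.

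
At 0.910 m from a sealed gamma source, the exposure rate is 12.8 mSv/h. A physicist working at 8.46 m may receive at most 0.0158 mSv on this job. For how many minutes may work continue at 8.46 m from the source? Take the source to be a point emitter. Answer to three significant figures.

By the inverse-square law, rate at 8.46 m:
(0.910/8.46)² = 0.01157, so 12.8 × 0.01157 = 0.1481 mSv/h.
Stay time = 0.0158 mSv ÷ 0.1481 mSv/h = 0.1067 h = 6.402 min.

6.40 min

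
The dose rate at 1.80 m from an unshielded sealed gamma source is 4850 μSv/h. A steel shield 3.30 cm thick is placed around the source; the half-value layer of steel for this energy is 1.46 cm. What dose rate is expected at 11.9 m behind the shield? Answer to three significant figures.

Distance alone: 4850 × (1.80/11.9)² = 4850 × 0.02288 = 111.0 μSv/h.
Shield: 3.30/1.46 = 2.260 half-value layers → attenuation 2^(−2.260) = 0.2088.
Combined: 111.0 × 0.2088 = 23.18 μSv/h.

23.2 μSv/h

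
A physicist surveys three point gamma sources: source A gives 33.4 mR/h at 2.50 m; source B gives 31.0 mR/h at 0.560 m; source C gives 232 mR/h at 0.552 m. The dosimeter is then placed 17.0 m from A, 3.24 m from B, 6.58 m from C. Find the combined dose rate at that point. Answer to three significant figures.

By superposition, sum each source's inverse-square contribution:
A: 33.4 × (2.50/17.0)² = 0.7223 mR/h
B: 31.0 × (0.560/3.24)² = 0.9261 mR/h
C: 232 × (0.552/6.58)² = 1.633 mR/h
Total = 0.7223 + 0.9261 + 1.633 = 3.281 mR/h.

3.28 mR/h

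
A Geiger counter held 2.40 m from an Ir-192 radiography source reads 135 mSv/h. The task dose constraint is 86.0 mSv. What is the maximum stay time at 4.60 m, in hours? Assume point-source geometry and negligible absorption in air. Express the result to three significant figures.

2.34 h

Applying the 1/r² law, rate at 4.60 m:
135 × (2.40/4.60)² = 135 × 0.2722 = 36.75 mSv/h.
Stay time = 86.0 mSv ÷ 36.75 mSv/h = 2.340 h.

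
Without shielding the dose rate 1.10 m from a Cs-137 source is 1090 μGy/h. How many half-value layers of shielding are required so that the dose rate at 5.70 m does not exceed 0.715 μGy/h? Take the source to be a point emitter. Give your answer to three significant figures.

At 5.70 m, distance alone gives (1.10/5.70)² = 0.03724, so 1090 × 0.03724 = 40.59 μGy/h.
Further attenuation needed: 40.59/0.715 = 56.77.
n = log₂(56.77) = 5.827 half-value layers.

5.83 half-value layers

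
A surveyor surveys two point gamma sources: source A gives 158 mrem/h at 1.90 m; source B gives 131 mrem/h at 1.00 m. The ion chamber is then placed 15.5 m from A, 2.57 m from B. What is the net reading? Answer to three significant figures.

22.2 mrem/h

By superposition, sum each source's inverse-square contribution:
A: 158 × (1.90/15.5)² = 2.374 mrem/h
B: 131 × (1.00/2.57)² = 19.83 mrem/h
Total = 2.374 + 19.83 = 22.20 mrem/h.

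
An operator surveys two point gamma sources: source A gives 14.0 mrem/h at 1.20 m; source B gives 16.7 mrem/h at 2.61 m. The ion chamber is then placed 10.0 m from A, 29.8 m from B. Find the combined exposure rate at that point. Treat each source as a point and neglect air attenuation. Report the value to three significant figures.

0.330 mrem/h

By superposition, sum each source's inverse-square contribution:
A: 14.0 × (1.20/10.0)² = 0.2016 mrem/h
B: 16.7 × (2.61/29.8)² = 0.1281 mrem/h
Total = 0.2016 + 0.1281 = 0.3297 mrem/h.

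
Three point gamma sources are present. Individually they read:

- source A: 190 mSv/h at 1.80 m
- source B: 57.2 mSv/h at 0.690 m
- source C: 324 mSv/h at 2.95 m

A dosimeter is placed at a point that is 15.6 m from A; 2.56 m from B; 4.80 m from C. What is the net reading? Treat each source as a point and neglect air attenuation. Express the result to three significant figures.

129 mSv/h

Each source contributes Iᵢ·(dᵢ/rᵢ)²; contributions add.
A: 190 × (1.80/15.6)² = 2.530 mSv/h
B: 57.2 × (0.690/2.56)² = 4.155 mSv/h
C: 324 × (2.95/4.80)² = 122.4 mSv/h
Total = 2.530 + 4.155 + 122.4 = 129.1 mSv/h.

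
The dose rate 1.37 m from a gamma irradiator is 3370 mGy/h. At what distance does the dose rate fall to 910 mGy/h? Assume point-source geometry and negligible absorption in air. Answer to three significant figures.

2.64 m

Since intensity falls as 1/r², d₂ = d₁·√(I₁/I₂).
I₁/I₂ = 3370/910 = 3.703, so d₂ = 1.37 × √3.703 = 2.636 m.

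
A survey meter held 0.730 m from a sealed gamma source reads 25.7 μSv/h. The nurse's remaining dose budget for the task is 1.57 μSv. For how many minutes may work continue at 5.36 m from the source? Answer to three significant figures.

Intensity scales as (d₁/d₂)², so rate at 5.36 m:
(0.730/5.36)² = 0.01855, so 25.7 × 0.01855 = 0.4767 μSv/h.
Stay time = 1.57 μSv ÷ 0.4767 μSv/h = 3.293 h = 197.6 min.

198 min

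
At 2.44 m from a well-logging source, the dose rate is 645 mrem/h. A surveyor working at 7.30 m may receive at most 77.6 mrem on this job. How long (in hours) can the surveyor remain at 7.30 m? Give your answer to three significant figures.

By the inverse-square law, rate at 7.30 m:
645 × (2.44/7.30)² = 645 × 0.1117 = 72.05 mrem/h.
Stay time = 77.6 mrem ÷ 72.05 mrem/h = 1.077 h.

1.08 h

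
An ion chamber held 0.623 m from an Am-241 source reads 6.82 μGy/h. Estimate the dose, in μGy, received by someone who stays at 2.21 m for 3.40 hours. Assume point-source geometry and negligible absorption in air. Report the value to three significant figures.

Intensity scales as (d₁/d₂)², so rate at 2.21 m:
(0.623/2.21)² = 0.07947, so 6.82 × 0.07947 = 0.5420 μGy/h.
Dose = rate × time = 0.5420 μGy/h × 3.400 h = 1.843 μGy.

1.84 μGy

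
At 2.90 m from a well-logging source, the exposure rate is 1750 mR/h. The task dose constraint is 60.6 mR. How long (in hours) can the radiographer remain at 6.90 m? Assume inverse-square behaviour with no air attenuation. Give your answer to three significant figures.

0.196 h

By the inverse-square law, rate at 6.90 m:
(2.90/6.90)² = 0.1766, so 1750 × 0.1766 = 309.1 mR/h.
Stay time = 60.6 mR ÷ 309.1 mR/h = 0.1961 h.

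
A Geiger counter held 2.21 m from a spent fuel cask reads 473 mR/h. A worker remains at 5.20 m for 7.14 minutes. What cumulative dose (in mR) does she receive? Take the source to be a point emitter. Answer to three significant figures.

Intensity scales as (d₁/d₂)², so rate at 5.20 m:
(2.21/5.20)² = 0.1806, so 473 × 0.1806 = 85.42 mR/h.
Dose = rate × time = 85.42 mR/h × 0.1190 h = 10.16 mR.

10.2 mR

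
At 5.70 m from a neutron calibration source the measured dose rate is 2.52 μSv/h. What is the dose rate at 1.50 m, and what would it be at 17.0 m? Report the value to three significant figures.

Using I₁d₁² = I₂d₂²,
At 1.50 m: 2.52 × (5.70/1.50)² = 2.52 × 14.44 = 36.39 μSv/h
At 17.0 m: (1.50/17.0)² = 0.007785, so 36.39 × 0.007785 = 0.2833 μSv/h.

36.4 μSv/h; 0.283 μSv/h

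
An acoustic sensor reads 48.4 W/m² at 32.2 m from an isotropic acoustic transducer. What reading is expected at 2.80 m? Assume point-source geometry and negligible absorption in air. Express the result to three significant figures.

6400 W/m²

Since intensity falls as 1/r², the rate at 2.80 m is
48.4 × (32.2/2.80)² = 48.4 × 132.3 = 6403 W/m².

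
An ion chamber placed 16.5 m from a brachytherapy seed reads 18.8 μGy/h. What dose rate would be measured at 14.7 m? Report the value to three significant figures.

Applying the 1/r² law, scaling from 16.5 m to 14.7 m:
(16.5/14.7)² = 1.260, so 18.8 × 1.260 = 23.69 μGy/h.

23.7 μGy/h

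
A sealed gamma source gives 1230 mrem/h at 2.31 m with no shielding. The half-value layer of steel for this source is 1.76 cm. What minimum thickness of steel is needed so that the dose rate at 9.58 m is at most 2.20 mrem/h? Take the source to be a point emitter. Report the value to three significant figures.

8.84 cm

At 9.58 m, distance alone gives 1230 × (2.31/9.58)² = 1230 × 0.05814 = 71.51 mrem/h.
Further attenuation needed: 71.51/2.20 = 32.50.
n = log₂(32.50) = 5.022 half-value layers.
Thickness = 5.022 × 1.76 cm = 8.839 cm.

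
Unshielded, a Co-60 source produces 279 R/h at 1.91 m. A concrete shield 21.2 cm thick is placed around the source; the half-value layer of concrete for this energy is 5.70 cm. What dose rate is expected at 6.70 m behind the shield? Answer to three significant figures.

Distance alone: (1.91/6.70)² = 0.08127, so 279 × 0.08127 = 22.67 R/h.
Shield: 21.2/5.70 = 3.719 half-value layers → attenuation 2^(−3.719) = 0.07594.
Combined: 22.67 × 0.07594 = 1.722 R/h.

1.72 R/h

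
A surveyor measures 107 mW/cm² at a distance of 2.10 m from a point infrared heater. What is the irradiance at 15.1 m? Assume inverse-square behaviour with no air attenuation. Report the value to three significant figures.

2.07 mW/cm²

By the inverse-square law, the rate at 15.1 m is
107 × (2.10/15.1)² = 107 × 0.01934 = 2.069 mW/cm².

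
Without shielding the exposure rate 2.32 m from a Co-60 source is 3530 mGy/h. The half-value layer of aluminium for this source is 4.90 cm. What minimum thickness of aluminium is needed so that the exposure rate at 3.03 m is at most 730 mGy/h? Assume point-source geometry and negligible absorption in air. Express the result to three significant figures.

At 3.03 m, distance alone gives 3530 × (2.32/3.03)² = 3530 × 0.5863 = 2070 mGy/h.
Further attenuation needed: 2070/730 = 2.836.
n = log₂(2.836) = 1.504 half-value layers.
Thickness = 1.504 × 4.90 cm = 7.370 cm.

7.37 cm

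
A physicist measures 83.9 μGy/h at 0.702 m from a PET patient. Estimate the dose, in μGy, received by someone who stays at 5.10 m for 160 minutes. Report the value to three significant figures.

Intensity scales as (d₁/d₂)², so rate at 5.10 m:
(0.702/5.10)² = 0.01895, so 83.9 × 0.01895 = 1.590 μGy/h.
Dose = rate × time = 1.590 μGy/h × 2.667 h = 4.241 μGy.

4.24 μGy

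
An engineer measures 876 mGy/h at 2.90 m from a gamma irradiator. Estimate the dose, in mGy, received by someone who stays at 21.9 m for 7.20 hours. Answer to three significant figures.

111 mGy

Intensity scales as (d₁/d₂)², so rate at 21.9 m:
876 × (2.90/21.9)² = 876 × 0.01754 = 15.37 mGy/h.
Dose = rate × time = 15.37 mGy/h × 7.200 h = 110.7 mGy.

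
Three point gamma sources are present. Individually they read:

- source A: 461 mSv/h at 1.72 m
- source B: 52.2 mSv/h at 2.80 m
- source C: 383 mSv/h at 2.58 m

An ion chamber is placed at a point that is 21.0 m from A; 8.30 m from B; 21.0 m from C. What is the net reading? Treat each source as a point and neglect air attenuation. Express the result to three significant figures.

14.8 mSv/h

By superposition, sum each source's inverse-square contribution:
A: 461 × (1.72/21.0)² = 3.093 mSv/h
B: 52.2 × (2.80/8.30)² = 5.941 mSv/h
C: 383 × (2.58/21.0)² = 5.781 mSv/h
Total = 3.093 + 5.941 + 5.781 = 14.81 mSv/h.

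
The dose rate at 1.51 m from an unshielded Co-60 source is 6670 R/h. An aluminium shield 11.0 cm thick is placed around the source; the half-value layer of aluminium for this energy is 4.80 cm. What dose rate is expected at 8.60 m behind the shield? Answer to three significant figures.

Distance alone: (1.51/8.60)² = 0.03083, so 6670 × 0.03083 = 205.6 R/h.
Shield: 11.0/4.80 = 2.292 half-value layers → attenuation 2^(−2.292) = 0.2042.
Combined: 205.6 × 0.2042 = 41.98 R/h.

42.0 R/h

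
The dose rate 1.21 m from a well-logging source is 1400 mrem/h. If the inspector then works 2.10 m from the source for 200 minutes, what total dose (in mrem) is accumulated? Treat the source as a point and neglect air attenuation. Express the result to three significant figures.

1550 mrem

Since intensity falls as 1/r², rate at 2.10 m:
(1.21/2.10)² = 0.3320, so 1400 × 0.3320 = 464.8 mrem/h.
Dose = rate × time = 464.8 mrem/h × 3.333 h = 1549 mrem.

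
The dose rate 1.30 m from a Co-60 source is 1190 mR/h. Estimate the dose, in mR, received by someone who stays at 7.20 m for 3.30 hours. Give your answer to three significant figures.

128 mR

Applying the 1/r² law, rate at 7.20 m:
1190 × (1.30/7.20)² = 1190 × 0.03260 = 38.79 mR/h.
Dose = rate × time = 38.79 mR/h × 3.300 h = 128.0 mR.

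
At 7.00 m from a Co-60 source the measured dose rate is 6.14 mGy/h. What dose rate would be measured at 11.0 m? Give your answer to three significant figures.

2.49 mGy/h

Since intensity falls as 1/r², scaling from 7.00 m to 11.0 m:
6.14 × (7.00/11.0)² = 6.14 × 0.4050 = 2.487 mGy/h.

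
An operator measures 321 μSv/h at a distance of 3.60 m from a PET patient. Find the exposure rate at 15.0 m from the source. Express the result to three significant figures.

Using I₁d₁² = I₂d₂², the rate at 15.0 m is
321 × (3.60/15.0)² = 321 × 0.05760 = 18.49 μSv/h.

18.5 μSv/h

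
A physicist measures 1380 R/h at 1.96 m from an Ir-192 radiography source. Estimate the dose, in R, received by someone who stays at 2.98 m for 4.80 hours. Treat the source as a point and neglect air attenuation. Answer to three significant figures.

2870 R

By the inverse-square law, rate at 2.98 m:
(1.96/2.98)² = 0.4326, so 1380 × 0.4326 = 597.0 R/h.
Dose = rate × time = 597.0 R/h × 4.800 h = 2866 R.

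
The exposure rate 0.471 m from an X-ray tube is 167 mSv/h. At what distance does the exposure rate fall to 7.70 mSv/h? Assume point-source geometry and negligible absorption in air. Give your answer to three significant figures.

2.19 m

Intensity scales as (d₁/d₂)², so d₂ = d₁·√(I₁/I₂).
I₁/I₂ = 167/7.70 = 21.69, so d₂ = 0.471 × √21.69 = 2.194 m.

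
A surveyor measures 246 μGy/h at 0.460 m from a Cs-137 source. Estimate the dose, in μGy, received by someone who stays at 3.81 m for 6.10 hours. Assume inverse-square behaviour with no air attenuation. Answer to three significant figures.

21.9 μGy

Applying the 1/r² law, rate at 3.81 m:
246 × (0.460/3.81)² = 246 × 0.01458 = 3.587 μGy/h.
Dose = rate × time = 3.587 μGy/h × 6.100 h = 21.88 μGy.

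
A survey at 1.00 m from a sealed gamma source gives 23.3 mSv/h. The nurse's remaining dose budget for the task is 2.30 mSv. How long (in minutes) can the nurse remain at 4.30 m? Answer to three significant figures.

By the inverse-square law, rate at 4.30 m:
23.3 × (1.00/4.30)² = 23.3 × 0.05408 = 1.260 mSv/h.
Stay time = 2.30 mSv ÷ 1.260 mSv/h = 1.825 h = 109.5 min.

110 min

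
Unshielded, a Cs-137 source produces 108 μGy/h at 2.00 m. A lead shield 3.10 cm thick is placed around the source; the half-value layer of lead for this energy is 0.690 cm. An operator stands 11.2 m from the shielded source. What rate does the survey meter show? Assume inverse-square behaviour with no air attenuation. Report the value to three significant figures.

Distance alone: 108 × (2.00/11.2)² = 108 × 0.03189 = 3.444 μGy/h.
Shield: 3.10/0.690 = 4.493 half-value layers → attenuation 2^(−4.493) = 0.04441.
Combined: 3.444 × 0.04441 = 0.1529 μGy/h.

0.153 μGy/h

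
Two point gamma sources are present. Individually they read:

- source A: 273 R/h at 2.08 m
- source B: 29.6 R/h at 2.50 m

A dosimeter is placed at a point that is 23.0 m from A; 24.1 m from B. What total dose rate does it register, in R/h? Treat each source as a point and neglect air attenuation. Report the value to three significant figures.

Each source contributes Iᵢ·(dᵢ/rᵢ)²; contributions add.
A: 273 × (2.08/23.0)² = 2.233 R/h
B: 29.6 × (2.50/24.1)² = 0.3185 R/h
Total = 2.233 + 0.3185 = 2.551 R/h.

2.55 R/h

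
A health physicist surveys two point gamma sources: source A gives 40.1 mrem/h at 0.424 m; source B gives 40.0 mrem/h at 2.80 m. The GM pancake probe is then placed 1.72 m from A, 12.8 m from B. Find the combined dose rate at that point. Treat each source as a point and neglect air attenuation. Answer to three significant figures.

Each source contributes Iᵢ·(dᵢ/rᵢ)²; contributions add.
A: 40.1 × (0.424/1.72)² = 2.437 mrem/h
B: 40.0 × (2.80/12.8)² = 1.914 mrem/h
Total = 2.437 + 1.914 = 4.351 mrem/h.

4.35 mrem/h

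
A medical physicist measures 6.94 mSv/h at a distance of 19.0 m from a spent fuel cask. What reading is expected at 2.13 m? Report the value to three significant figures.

Applying the 1/r² law, the rate at 2.13 m is
6.94 × (19.0/2.13)² = 6.94 × 79.57 = 552.2 mSv/h.

552 mSv/h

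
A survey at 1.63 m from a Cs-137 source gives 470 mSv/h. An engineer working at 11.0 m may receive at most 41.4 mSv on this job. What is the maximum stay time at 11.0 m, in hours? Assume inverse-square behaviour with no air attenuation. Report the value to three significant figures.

4.01 h

Using I₁d₁² = I₂d₂², rate at 11.0 m:
(1.63/11.0)² = 0.02196, so 470 × 0.02196 = 10.32 mSv/h.
Stay time = 41.4 mSv ÷ 10.32 mSv/h = 4.012 h.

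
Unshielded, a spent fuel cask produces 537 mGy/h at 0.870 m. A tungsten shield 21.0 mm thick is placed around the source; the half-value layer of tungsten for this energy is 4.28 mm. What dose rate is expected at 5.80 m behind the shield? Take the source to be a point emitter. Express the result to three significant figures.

0.403 mGy/h

Distance alone: 537 × (0.870/5.80)² = 537 × 0.02250 = 12.08 mGy/h.
Shield: 21.0/4.28 = 4.907 half-value layers → attenuation 2^(−4.907) = 0.03333.
Combined: 12.08 × 0.03333 = 0.4026 mGy/h.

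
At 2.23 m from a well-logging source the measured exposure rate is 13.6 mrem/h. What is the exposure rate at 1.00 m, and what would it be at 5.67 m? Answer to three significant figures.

Since intensity falls as 1/r²,
At 1.00 m: (2.23/1.00)² = 4.973, so 13.6 × 4.973 = 67.63 mrem/h
At 5.67 m: 67.63 × (1.00/5.67)² = 67.63 × 0.03111 = 2.104 mrem/h.

67.6 mrem/h; 2.10 mrem/h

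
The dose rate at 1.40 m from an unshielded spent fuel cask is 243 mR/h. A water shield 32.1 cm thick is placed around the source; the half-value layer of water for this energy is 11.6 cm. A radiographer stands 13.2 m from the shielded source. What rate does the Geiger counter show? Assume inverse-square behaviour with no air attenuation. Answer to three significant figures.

0.402 mR/h

Distance alone: (1.40/13.2)² = 0.01125, so 243 × 0.01125 = 2.734 mR/h.
Shield: 32.1/11.6 = 2.767 half-value layers → attenuation 2^(−2.767) = 0.1469.
Combined: 2.734 × 0.1469 = 0.4016 mR/h.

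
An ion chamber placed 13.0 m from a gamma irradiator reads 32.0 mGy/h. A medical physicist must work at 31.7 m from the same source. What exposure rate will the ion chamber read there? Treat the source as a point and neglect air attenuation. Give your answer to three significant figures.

5.38 mGy/h

Using I₁d₁² = I₂d₂², scaling from 13.0 m to 31.7 m:
(13.0/31.7)² = 0.1682, so 32.0 × 0.1682 = 5.382 mGy/h.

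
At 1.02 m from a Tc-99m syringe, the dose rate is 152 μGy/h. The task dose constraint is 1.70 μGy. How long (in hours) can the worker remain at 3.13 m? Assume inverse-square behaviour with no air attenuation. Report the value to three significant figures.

Intensity scales as (d₁/d₂)², so rate at 3.13 m:
152 × (1.02/3.13)² = 152 × 0.1062 = 16.14 μGy/h.
Stay time = 1.70 μGy ÷ 16.14 μGy/h = 0.1053 h.

0.105 h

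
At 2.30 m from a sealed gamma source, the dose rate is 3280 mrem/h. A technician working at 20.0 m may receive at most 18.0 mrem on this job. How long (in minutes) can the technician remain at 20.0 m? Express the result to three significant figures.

Intensity scales as (d₁/d₂)², so rate at 20.0 m:
3280 × (2.30/20.0)² = 3280 × 0.01322 = 43.36 mrem/h.
Stay time = 18.0 mrem ÷ 43.36 mrem/h = 0.4151 h = 24.91 min.

24.9 min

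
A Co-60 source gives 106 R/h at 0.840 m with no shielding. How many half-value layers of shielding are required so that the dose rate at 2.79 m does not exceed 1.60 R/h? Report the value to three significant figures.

At 2.79 m, distance alone gives (0.840/2.79)² = 0.09065, so 106 × 0.09065 = 9.609 R/h.
Further attenuation needed: 9.609/1.60 = 6.006.
n = log₂(6.006) = 2.586 half-value layers.

2.59 half-value layers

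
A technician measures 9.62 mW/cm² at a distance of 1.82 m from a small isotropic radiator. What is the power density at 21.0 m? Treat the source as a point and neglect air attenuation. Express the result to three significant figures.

0.0723 mW/cm²

Using I₁d₁² = I₂d₂², the rate at 21.0 m is
(1.82/21.0)² = 0.007511, so 9.62 × 0.007511 = 0.07226 mW/cm².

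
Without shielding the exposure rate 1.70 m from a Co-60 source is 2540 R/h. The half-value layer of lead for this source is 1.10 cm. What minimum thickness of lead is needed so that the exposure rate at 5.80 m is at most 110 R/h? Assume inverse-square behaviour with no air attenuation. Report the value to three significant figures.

At 5.80 m, distance alone gives 2540 × (1.70/5.80)² = 2540 × 0.08591 = 218.2 R/h.
Further attenuation needed: 218.2/110 = 1.984.
n = log₂(1.984) = 0.9884 half-value layers.
Thickness = 0.9884 × 1.10 cm = 1.087 cm.

1.09 cm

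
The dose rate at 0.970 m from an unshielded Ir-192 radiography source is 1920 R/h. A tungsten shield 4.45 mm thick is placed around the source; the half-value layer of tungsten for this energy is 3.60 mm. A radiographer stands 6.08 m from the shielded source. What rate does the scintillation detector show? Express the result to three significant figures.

Distance alone: 1920 × (0.970/6.08)² = 1920 × 0.02545 = 48.86 R/h.
Shield: 4.45/3.60 = 1.236 half-value layers → attenuation 2^(−1.236) = 0.4245.
Combined: 48.86 × 0.4245 = 20.74 R/h.

20.7 R/h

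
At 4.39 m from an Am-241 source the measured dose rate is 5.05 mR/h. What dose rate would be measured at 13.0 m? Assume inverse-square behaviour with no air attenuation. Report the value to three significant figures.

0.576 mR/h

Applying the 1/r² law, scaling from 4.39 m to 13.0 m:
5.05 × (4.39/13.0)² = 5.05 × 0.1140 = 0.5757 mR/h.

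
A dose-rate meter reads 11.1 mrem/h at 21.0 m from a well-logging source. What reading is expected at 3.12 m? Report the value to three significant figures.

Using I₁d₁² = I₂d₂², the rate at 3.12 m is
11.1 × (21.0/3.12)² = 11.1 × 45.30 = 502.8 mrem/h.

503 mrem/h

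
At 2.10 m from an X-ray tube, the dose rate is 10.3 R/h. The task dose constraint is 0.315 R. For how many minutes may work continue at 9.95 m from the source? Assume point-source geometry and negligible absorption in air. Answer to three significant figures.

41.2 min

By the inverse-square law, rate at 9.95 m:
10.3 × (2.10/9.95)² = 10.3 × 0.04454 = 0.4588 R/h.
Stay time = 0.315 R ÷ 0.4588 R/h = 0.6866 h = 41.20 min.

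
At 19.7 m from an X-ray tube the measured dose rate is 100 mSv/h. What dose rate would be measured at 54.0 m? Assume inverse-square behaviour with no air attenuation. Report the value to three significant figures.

Using I₁d₁² = I₂d₂², scaling from 19.7 m to 54.0 m:
100 × (19.7/54.0)² = 100 × 0.1331 = 13.31 mSv/h.

13.3 mSv/h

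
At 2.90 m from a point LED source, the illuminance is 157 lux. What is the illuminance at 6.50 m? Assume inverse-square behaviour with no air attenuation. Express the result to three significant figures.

By the inverse-square law, the rate at 6.50 m is
(2.90/6.50)² = 0.1991, so 157 × 0.1991 = 31.26 lux.

31.3 lux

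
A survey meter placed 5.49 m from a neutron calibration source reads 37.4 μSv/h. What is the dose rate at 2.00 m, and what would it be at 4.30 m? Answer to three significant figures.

By the inverse-square law,
At 2.00 m: 37.4 × (5.49/2.00)² = 37.4 × 7.535 = 281.8 μSv/h
At 4.30 m: (2.00/4.30)² = 0.2163, so 281.8 × 0.2163 = 60.95 μSv/h.

282 μSv/h; 61.0 μSv/h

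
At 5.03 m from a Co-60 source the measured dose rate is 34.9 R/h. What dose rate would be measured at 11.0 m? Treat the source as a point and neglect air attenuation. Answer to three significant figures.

Using I₁d₁² = I₂d₂², scaling from 5.03 m to 11.0 m:
34.9 × (5.03/11.0)² = 34.9 × 0.2091 = 7.298 R/h.

7.30 R/h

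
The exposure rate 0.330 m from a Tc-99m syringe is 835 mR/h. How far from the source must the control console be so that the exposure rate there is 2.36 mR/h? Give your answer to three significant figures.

6.21 m

Applying the 1/r² law, d₂ = d₁·√(I₁/I₂).
I₁/I₂ = 835/2.36 = 353.8, so d₂ = 0.330 × √353.8 = 6.207 m.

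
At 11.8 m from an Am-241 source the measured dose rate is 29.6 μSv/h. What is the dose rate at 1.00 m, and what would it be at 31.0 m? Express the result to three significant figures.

4120 μSv/h; 4.29 μSv/h

Applying the 1/r² law,
At 1.00 m: 29.6 × (11.8/1.00)² = 29.6 × 139.2 = 4120 μSv/h
At 31.0 m: (1.00/31.0)² = 0.001041, so 4120 × 0.001041 = 4.289 μSv/h.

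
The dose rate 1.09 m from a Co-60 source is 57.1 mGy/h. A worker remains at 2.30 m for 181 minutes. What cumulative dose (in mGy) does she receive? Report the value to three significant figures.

By the inverse-square law, rate at 2.30 m:
(1.09/2.30)² = 0.2246, so 57.1 × 0.2246 = 12.82 mGy/h.
Dose = rate × time = 12.82 mGy/h × 3.017 h = 38.68 mGy.

38.7 mGy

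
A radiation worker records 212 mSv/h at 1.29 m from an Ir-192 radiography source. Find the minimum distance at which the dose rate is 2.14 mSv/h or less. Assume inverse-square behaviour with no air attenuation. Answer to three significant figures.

12.8 m

Since intensity falls as 1/r², d₂ = d₁·√(I₁/I₂).
I₁/I₂ = 212/2.14 = 99.07, so d₂ = 1.29 × √99.07 = 12.84 m.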